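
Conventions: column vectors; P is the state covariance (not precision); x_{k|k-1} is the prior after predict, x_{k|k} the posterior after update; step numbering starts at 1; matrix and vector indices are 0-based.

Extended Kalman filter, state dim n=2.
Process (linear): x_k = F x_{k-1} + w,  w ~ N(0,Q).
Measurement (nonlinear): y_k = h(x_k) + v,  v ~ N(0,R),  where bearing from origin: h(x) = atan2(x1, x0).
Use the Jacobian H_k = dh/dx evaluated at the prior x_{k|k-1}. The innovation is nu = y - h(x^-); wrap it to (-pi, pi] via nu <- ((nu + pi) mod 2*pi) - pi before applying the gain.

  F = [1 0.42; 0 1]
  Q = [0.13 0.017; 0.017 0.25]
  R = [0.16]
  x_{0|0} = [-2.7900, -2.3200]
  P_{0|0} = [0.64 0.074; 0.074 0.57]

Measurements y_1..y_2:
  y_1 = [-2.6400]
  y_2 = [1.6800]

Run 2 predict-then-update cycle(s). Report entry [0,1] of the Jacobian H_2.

H_jac[0,1] = -0.1711

step 1: x^-=[-3.7644, -2.3200]  P^-=[0.9327 0.3304; 0.3304 0.8200]  H_jac=[0.1187 -0.1925]  S=[0.1884]  K=[0.2497; -0.6298]  nu=[-0.0507]  x^+=[-3.7771, -2.2881]  P^+=[0.9210 0.3600; 0.3600 0.7453]
step 2: x^-=[-4.7381, -2.2881]  P^-=[1.4849 0.6900; 0.6900 0.9953]  H_jac=[0.0826 -0.1711]  S=[0.1798]  K=[0.0257; -0.6303]  nu=[-1.9115]  x^+=[-4.7872, -1.0833]  P^+=[1.4847 0.6930; 0.6930 0.9239]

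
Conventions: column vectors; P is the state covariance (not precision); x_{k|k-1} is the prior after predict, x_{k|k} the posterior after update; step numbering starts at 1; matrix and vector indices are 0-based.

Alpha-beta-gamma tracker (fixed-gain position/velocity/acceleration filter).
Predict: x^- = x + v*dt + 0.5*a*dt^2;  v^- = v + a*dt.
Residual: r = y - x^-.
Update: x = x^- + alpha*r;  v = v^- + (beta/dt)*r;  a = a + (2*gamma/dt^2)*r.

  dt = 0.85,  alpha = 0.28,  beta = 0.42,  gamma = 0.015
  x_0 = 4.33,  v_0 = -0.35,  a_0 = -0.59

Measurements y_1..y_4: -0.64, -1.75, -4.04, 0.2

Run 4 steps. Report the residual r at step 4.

resid = 9.1179

step 1: x_pred=3.8194  r=-4.4594  x^+=2.5707  v^+=-3.0549  a^+=-0.7752
step 2: x_pred=-0.3060  r=-1.4440  x^+=-0.7103  v^+=-4.4273  a^+=-0.8351
step 3: x_pred=-4.7752  r=0.7352  x^+=-4.5694  v^+=-4.7739  a^+=-0.8046
step 4: x_pred=-8.9179  r=9.1179  x^+=-6.3649  v^+=-0.9525  a^+=-0.4260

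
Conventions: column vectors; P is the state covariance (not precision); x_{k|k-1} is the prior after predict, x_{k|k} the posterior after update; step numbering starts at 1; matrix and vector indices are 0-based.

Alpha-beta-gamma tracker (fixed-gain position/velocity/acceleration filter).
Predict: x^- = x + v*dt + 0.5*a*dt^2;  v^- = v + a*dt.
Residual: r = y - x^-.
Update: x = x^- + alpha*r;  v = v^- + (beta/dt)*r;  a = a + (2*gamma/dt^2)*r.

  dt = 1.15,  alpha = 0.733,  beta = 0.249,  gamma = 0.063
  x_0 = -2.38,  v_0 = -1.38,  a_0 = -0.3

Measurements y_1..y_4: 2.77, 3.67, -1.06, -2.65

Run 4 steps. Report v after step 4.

step 1: x_pred=-4.1654  r=6.9354  x^+=0.9183  v^+=-0.2233  a^+=0.3608
step 2: x_pred=0.9000  r=2.7700  x^+=2.9304  v^+=0.7913  a^+=0.6247
step 3: x_pred=4.2535  r=-5.3135  x^+=0.3587  v^+=0.3592  a^+=0.1184
step 4: x_pred=0.8501  r=-3.5001  x^+=-1.7155  v^+=-0.2624  a^+=-0.2150

v_post = -0.2624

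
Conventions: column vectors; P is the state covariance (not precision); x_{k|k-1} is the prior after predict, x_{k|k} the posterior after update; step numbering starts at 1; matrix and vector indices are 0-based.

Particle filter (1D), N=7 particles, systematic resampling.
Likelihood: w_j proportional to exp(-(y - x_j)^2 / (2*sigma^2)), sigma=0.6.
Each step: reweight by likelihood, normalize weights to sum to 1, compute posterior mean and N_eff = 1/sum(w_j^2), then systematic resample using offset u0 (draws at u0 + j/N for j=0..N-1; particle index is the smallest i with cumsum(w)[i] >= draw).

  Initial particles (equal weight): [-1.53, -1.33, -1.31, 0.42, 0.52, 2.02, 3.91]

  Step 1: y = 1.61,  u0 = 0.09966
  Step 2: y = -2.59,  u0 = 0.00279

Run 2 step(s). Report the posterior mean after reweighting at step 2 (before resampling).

step 1: w=[0.0000, 0.0000, 0.0000, 0.1244, 0.1708, 0.7042, 0.0006]  mean=1.5658  Neff=1.8500  idx=[3, 4, 5, 5, 5, 5, 5]
step 2: w=[0.7006, 0.2994, 0.0000, 0.0000, 0.0000, 0.0000, 0.0000]  mean=0.4499  Neff=1.7228  idx=[0, 0, 0, 0, 0, 1, 1]

post_mean = 0.4499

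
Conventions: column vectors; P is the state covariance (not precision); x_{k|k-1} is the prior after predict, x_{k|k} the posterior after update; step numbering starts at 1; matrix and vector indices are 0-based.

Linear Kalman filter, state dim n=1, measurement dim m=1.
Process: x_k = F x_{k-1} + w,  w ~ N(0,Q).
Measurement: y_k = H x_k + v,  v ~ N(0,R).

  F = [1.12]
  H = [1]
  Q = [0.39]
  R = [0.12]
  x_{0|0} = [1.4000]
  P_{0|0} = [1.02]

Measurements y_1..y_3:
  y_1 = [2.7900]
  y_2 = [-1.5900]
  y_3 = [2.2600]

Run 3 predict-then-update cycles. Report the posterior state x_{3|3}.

step 1: x^-=[1.5680]  P^-=[1.6695]  S=[1.7895]  K=[0.9329]  nu=[1.2220]  x^+=[2.7081]  P^+=[0.1120]
step 2: x^-=[3.0330]  P^-=[0.5304]  S=[0.6504]  K=[0.8155]  nu=[-4.6230]  x^+=[-0.7371]  P^+=[0.0979]
step 3: x^-=[-0.8255]  P^-=[0.5128]  S=[0.6328]  K=[0.8104]  nu=[3.0855]  x^+=[1.6748]  P^+=[0.0972]

x_post = [1.6748]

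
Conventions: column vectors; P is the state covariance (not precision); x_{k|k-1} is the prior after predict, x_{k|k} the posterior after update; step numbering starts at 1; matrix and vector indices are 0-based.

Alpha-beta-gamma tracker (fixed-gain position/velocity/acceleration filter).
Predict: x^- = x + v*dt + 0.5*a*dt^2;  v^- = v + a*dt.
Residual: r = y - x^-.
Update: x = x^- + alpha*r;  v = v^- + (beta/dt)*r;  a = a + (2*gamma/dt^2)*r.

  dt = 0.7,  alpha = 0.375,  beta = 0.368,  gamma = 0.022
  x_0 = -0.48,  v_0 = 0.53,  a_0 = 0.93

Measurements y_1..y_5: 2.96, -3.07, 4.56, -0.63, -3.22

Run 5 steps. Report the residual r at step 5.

step 1: x_pred=0.1189  r=2.8411  x^+=1.1843  v^+=2.6746  a^+=1.1851
step 2: x_pred=3.3469  r=-6.4169  x^+=0.9405  v^+=0.1308  a^+=0.6089
step 3: x_pred=1.1813  r=3.3787  x^+=2.4483  v^+=2.3333  a^+=0.9123
step 4: x_pred=4.3051  r=-4.9351  x^+=2.4544  v^+=0.3774  a^+=0.4692
step 5: x_pred=2.8336  r=-6.0536  x^+=0.5635  v^+=-2.4766  a^+=-0.0744

resid = -6.0536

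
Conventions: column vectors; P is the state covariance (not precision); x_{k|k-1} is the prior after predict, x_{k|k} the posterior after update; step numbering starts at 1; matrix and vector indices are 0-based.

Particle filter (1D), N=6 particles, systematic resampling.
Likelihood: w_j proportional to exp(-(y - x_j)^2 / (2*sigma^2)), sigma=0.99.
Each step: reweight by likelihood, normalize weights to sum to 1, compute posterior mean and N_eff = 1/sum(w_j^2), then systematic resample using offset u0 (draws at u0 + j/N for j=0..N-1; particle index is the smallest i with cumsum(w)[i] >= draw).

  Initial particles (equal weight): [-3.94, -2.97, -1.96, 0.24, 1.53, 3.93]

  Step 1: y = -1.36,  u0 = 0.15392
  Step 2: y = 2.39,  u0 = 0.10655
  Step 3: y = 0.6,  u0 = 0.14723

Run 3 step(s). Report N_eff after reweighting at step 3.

step 1: w=[0.0236, 0.1880, 0.5872, 0.1911, 0.0100, 0.0000]  mean=-1.7415  Neff=2.3960  idx=[1, 2, 2, 2, 3, 3]
step 2: w=[0.0000, 0.0003, 0.0003, 0.0003, 0.4995, 0.4995]  mean=0.2378  Neff=2.0041  idx=[4, 4, 4, 5, 5, 5]
step 3: w=[0.1667, 0.1667, 0.1667, 0.1667, 0.1667, 0.1667]  mean=0.2400  Neff=6.0000  idx=[0, 1, 2, 3, 4, 5]

N_eff = 6.0000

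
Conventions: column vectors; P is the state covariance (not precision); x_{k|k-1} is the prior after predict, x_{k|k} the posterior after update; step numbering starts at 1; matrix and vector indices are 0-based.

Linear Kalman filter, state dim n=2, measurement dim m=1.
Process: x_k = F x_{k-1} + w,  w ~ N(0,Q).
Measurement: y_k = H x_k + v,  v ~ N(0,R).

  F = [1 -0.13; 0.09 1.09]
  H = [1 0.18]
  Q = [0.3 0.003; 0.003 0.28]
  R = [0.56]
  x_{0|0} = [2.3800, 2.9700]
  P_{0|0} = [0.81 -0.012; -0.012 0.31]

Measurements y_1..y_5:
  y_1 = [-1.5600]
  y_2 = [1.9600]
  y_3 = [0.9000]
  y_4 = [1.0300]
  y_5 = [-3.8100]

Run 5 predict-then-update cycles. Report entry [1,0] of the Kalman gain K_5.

K[1,0] = -0.1835

step 1: x^-=[1.9939, 3.4515]  P^-=[1.1184 0.0190; 0.0190 0.6525]  S=[1.7064]  K=[0.6574; 0.0800]  nu=[-4.1752]  x^+=[-0.7509, 3.1175]  P^+=[0.3809 -0.0707; -0.0707 0.6416]
step 2: x^-=[-1.1562, 3.3305]  P^-=[0.7101 -0.1299; -0.1299 1.0315]  S=[1.2568]  K=[0.5464; 0.0444]  nu=[2.5167]  x^+=[0.2190, 3.4423]  P^+=[0.3349 -0.1604; -0.1604 1.0290]
step 3: x^-=[-0.2285, 3.7718]  P^-=[0.6939 -0.2856; -0.2856 1.4738]  S=[1.1989]  K=[0.5359; -0.0169]  nu=[0.4496]  x^+=[0.0124, 3.7642]  P^+=[0.3496 -0.2747; -0.2747 1.4735]
step 4: x^-=[-0.4769, 4.1041]  P^-=[0.7459 -0.4706; -0.4706 1.9796]  S=[1.2006]  K=[0.5507; -0.0951]  nu=[0.7682]  x^+=[-0.0539, 4.0310]  P^+=[0.3818 -0.4076; -0.4076 1.9687]
step 5: x^-=[-0.5779, 4.3889]  P^-=[0.8210 -0.6812; -0.6812 2.5421]  S=[1.2182]  K=[0.5733; -0.1835]  nu=[-4.0221]  x^+=[-2.8839, 5.1272]  P^+=[0.4206 -0.5530; -0.5530 2.5011]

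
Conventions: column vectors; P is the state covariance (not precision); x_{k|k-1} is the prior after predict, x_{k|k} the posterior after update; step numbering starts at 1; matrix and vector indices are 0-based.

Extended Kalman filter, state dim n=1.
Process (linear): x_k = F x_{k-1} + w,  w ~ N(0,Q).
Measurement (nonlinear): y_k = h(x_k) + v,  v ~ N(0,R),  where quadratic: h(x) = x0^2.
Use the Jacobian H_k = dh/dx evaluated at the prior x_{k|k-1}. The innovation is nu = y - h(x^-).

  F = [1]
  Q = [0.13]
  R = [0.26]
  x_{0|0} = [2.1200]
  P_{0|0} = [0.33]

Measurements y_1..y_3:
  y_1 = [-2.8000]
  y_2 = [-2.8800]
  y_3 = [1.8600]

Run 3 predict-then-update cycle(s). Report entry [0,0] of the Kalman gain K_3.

K[0,0] = -0.4650

step 1: x^-=[2.1200]  P^-=[0.4600]  H_jac=[4.2400]  S=[8.5297]  K=[0.2287]  nu=[-7.2944]  x^+=[0.4521]  P^+=[0.0140]
step 2: x^-=[0.4521]  P^-=[0.1440]  H_jac=[0.9041]  S=[0.3777]  K=[0.3447]  nu=[-3.0844]  x^+=[-0.6112]  P^+=[0.0991]
step 3: x^-=[-0.6112]  P^-=[0.2291]  H_jac=[-1.2224]  S=[0.6024]  K=[-0.4650]  nu=[1.4864]  x^+=[-1.3024]  P^+=[0.0989]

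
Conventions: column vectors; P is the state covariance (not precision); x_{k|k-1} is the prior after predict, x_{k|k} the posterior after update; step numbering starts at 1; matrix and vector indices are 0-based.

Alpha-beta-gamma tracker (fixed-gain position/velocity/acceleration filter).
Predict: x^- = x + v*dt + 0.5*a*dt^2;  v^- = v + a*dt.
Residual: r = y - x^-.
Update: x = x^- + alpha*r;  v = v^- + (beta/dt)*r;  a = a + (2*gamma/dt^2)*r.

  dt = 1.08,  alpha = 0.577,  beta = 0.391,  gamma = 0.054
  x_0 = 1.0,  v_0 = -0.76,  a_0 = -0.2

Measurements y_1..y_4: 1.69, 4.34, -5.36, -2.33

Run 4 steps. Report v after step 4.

v_post = -2.0903

step 1: x_pred=0.0626  r=1.6274  x^+=1.0016  v^+=-0.3868  a^+=-0.0493
step 2: x_pred=0.5551  r=3.7849  x^+=2.7390  v^+=0.9302  a^+=0.3011
step 3: x_pred=3.9192  r=-9.2792  x^+=-1.4349  v^+=-2.1040  a^+=-0.5580
step 4: x_pred=-4.0326  r=1.7026  x^+=-3.0502  v^+=-2.0903  a^+=-0.4004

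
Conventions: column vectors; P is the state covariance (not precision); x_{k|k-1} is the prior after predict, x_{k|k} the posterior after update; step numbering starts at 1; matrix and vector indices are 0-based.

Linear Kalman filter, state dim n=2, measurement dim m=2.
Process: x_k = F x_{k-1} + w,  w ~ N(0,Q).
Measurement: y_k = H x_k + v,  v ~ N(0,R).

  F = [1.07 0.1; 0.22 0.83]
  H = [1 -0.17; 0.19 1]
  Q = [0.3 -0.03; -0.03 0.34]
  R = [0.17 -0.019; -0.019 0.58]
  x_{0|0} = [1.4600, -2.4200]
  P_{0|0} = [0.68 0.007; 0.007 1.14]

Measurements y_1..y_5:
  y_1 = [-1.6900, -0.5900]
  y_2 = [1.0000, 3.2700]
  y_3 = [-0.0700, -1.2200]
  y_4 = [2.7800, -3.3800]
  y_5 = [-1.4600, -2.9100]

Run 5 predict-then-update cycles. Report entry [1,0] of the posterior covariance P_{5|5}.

step 1: x^-=[1.3202, -1.6874]  P^-=[1.0914 0.2311; 0.2311 1.1608]  S=[1.2164 0.2146; 0.2146 1.8680]  K=[0.8406 0.1381; -0.0879 0.6550]  nu=[-3.2971, 0.8466]  x^+=[-1.3343, -0.8432]  P^+=[0.1464 0.0363; 0.0363 0.3747]
step 2: x^-=[-1.5121, -0.9934]  P^-=[0.4792 0.0686; 0.0686 0.6185]  S=[0.6437 0.0333; 0.0333 1.2418]  K=[0.7206 0.1092; -0.0832 0.5108]  nu=[2.3432, 4.5507]  x^+=[0.6736, 1.1360]  P^+=[0.1248 0.0259; 0.0259 0.2929]
step 3: x^-=[0.8344, 1.0911]  P^-=[0.4514 0.0473; 0.0473 0.5573]  S=[0.6214 0.0178; 0.0178 1.1716]  K=[0.7105 0.1028; -0.0902 0.4847]  nu=[-0.7189, -2.4696]  x^+=[0.0697, -0.0411]  P^+=[0.1227 0.0228; 0.0228 0.2785]
step 4: x^-=[0.0705, -0.0188]  P^-=[0.4482 0.0428; 0.0428 0.5461]  S=[0.6194 0.0147; 0.0147 1.1586]  K=[0.7094 0.1014; -0.0922 0.4796]  nu=[2.7063, -3.3746]  x^+=[1.6481, -1.8868]  P^+=[0.1224 0.0221; 0.0221 0.2757]
step 5: x^-=[1.5748, -1.2034]  P^-=[0.4476 0.0418; 0.0418 0.5439]  S=[0.6192 0.0140; 0.0140 1.1560]  K=[0.7092 0.1011; -0.0927 0.4785]  nu=[-3.2394, -2.0058]  x^+=[-0.9255, -1.8630]  P^+=[0.1224 0.0219; 0.0219 0.2751]

P_post[1,0] = 0.0219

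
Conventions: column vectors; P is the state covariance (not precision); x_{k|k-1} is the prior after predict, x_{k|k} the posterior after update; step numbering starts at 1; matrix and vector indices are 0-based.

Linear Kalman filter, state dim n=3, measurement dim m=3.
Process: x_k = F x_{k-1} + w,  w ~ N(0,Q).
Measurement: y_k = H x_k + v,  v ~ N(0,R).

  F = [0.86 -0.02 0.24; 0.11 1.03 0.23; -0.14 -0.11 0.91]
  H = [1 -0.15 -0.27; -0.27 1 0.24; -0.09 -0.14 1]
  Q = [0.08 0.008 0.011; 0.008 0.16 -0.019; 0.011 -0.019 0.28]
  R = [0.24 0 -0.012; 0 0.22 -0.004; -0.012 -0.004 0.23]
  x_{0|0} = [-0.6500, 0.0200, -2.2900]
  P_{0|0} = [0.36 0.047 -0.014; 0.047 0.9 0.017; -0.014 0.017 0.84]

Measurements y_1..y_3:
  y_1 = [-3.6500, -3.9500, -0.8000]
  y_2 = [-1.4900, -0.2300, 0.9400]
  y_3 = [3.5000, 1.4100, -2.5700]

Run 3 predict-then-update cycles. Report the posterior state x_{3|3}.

x_post = [0.2603, 0.2575, -1.2902]

step 1: x^-=[-1.1090, -0.5776, -1.9951]  P^-=[0.3874 0.1124 0.1375; 0.1124 1.1816 0.0565; 0.1375 0.0565 0.9952]  S=[0.6232 -0.2036 -0.1704; -0.2036 1.4358 0.0875; -0.1704 0.0875 1.2137]  K=[0.6106 0.1059 0.1497; 0.1051 0.8349 -0.1435; 0.0391 0.1367 0.7989]  nu=[-3.1663, -3.1930, 1.0144]  x^+=[-3.2288, -3.7217, -1.7450]  P^+=[0.1665 0.0558 0.0495; 0.0558 0.2004 -0.0045; 0.0495 -0.0045 0.1865]
step 2: x^-=[-3.1211, -4.5899, -0.7266]  P^-=[0.2325 0.0892 0.0643; 0.0892 0.3975 -0.0147; 0.0643 -0.0147 0.4302]  S=[0.4501 -0.0329 -0.0845; -0.0329 0.5957 0.0116; -0.0845 0.0116 0.6646]  K=[0.4749 0.0944 0.1052; 0.0985 0.6287 -0.1164; 0.0181 0.1080 0.6420]  nu=[0.7464, 3.6916, 0.7431]  x^+=[-2.3400, -2.2821, 0.1626]  P^+=[0.1295 0.0466 0.0363; 0.0466 0.1525 -0.0049; 0.0363 -0.0049 0.1496]
step 3: x^-=[-1.9278, -2.5706, 0.7266]  P^-=[0.1979 0.0735 0.0515; 0.0735 0.3414 -0.0163; 0.0515 -0.0163 0.4014]  S=[0.4236 -0.0331 -0.0857; -0.0331 0.5447 0.0148; -0.0857 0.0148 0.6369]  K=[0.4336 0.0833 0.0932; 0.0863 0.5914 -0.1131; 0.0062 0.1049 0.6250]  nu=[5.2384, 3.2857, -3.8299]  x^+=[0.2603, 0.2575, -1.2902]  P^+=[0.1180 0.0420 0.0324; 0.0420 0.1432 -0.0056; 0.0324 -0.0056 0.1454]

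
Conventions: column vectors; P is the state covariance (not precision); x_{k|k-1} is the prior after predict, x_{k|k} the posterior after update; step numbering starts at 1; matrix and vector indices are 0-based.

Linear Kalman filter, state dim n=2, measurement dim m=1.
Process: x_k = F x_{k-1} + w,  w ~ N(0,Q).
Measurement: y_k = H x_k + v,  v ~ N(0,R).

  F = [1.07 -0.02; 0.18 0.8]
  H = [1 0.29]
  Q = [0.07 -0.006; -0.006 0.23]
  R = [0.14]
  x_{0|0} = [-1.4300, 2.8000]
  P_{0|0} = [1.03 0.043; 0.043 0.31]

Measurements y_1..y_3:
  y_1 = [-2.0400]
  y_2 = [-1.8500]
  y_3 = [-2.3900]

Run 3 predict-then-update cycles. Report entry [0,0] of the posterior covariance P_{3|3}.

step 1: x^-=[-1.5861, 1.9826]  P^-=[1.2475 0.2241; 0.2241 0.4742]  S=[1.5574]  K=[0.8428; 0.2322]  nu=[-1.0289]  x^+=[-2.4532, 1.7437]  P^+=[0.1414 -0.0807; -0.0807 0.3902]
step 2: x^-=[-2.6598, 0.9534]  P^-=[0.2355 -0.0538; -0.0538 0.4611]  S=[0.3831]  K=[0.5740; 0.2087]  nu=[0.5333]  x^+=[-2.3537, 1.0647]  P^+=[0.1093 -0.0997; -0.0997 0.4444]
step 3: x^-=[-2.5397, 0.4281]  P^-=[0.1995 -0.0770; -0.0770 0.4893]  S=[0.3360]  K=[0.5274; 0.1931]  nu=[0.0256]  x^+=[-2.5262, 0.4330]  P^+=[0.1061 -0.1112; -0.1112 0.4767]

P_post[0,0] = 0.1061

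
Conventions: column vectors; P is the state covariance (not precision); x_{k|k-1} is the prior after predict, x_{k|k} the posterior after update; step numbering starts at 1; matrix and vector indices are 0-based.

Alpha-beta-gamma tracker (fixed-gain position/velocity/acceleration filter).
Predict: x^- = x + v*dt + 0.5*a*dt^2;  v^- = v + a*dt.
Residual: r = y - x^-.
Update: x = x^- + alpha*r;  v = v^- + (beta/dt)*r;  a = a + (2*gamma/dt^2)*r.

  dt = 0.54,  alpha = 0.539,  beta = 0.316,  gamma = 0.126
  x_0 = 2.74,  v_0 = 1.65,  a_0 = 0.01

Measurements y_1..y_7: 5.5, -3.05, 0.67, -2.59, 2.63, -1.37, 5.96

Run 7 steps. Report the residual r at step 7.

resid = 7.7388

step 1: x_pred=3.6325  r=1.8675  x^+=4.6391  v^+=2.7483  a^+=1.6239
step 2: x_pred=6.3599  r=-9.4099  x^+=1.2880  v^+=-1.8814  a^+=-6.5081
step 3: x_pred=-0.6768  r=1.3468  x^+=0.0491  v^+=-4.6076  a^+=-5.3441
step 4: x_pred=-3.2182  r=0.6282  x^+=-2.8796  v^+=-7.1258  a^+=-4.8013
step 5: x_pred=-7.4275  r=10.0575  x^+=-2.0065  v^+=-3.8330  a^+=3.8904
step 6: x_pred=-3.5091  r=2.1391  x^+=-2.3561  v^+=-0.4804  a^+=5.7390
step 7: x_pred=-1.7788  r=7.7388  x^+=2.3924  v^+=7.1473  a^+=12.4269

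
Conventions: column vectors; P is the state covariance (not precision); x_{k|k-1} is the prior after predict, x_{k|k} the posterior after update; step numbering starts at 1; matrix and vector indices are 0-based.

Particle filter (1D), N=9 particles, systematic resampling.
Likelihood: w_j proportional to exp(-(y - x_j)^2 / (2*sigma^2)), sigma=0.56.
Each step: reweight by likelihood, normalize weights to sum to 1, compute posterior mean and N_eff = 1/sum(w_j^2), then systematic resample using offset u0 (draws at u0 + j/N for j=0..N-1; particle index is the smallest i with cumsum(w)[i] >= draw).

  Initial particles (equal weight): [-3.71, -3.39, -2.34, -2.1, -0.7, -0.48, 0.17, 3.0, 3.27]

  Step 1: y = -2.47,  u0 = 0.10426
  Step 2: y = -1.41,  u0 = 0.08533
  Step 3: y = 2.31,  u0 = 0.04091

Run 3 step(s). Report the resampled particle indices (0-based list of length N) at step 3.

step 1: w=[0.0404, 0.1217, 0.4567, 0.3772, 0.0032, 0.0008, 0.0000, 0.0000, 0.0000]  mean=-2.4258  Neff=2.7228  idx=[1, 2, 2, 2, 2, 3, 3, 3, 3]
step 2: w=[0.0007, 0.0874, 0.0874, 0.0874, 0.0874, 0.1624, 0.1624, 0.1624, 0.1624]  mean=-2.1848  Neff=7.3477  idx=[1, 3, 4, 5, 6, 6, 7, 8, 8]
step 3: w=[0.0051, 0.0051, 0.0051, 0.1641, 0.1641, 0.1641, 0.1641, 0.1641, 0.1641]  mean=-2.1037  Neff=6.1857  idx=[3, 3, 4, 5, 5, 6, 7, 7, 8]

resampled_idx = [3, 3, 4, 5, 5, 6, 7, 7, 8]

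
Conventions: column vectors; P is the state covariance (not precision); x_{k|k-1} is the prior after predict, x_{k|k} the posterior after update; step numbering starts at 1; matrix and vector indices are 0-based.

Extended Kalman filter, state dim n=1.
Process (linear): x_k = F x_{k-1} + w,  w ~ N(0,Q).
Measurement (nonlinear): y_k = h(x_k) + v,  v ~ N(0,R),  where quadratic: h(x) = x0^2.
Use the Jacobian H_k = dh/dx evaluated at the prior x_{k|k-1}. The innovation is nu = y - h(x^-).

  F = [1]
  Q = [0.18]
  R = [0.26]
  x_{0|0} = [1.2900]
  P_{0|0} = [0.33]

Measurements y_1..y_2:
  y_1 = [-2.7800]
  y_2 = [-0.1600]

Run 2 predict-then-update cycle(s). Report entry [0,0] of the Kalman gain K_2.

step 1: x^-=[1.2900]  P^-=[0.5100]  H_jac=[2.5800]  S=[3.6548]  K=[0.3600]  nu=[-4.4441]  x^+=[-0.3100]  P^+=[0.0363]
step 2: x^-=[-0.3100]  P^-=[0.2163]  H_jac=[-0.6200]  S=[0.3431]  K=[-0.3908]  nu=[-0.2561]  x^+=[-0.2099]  P^+=[0.1639]

K[0,0] = -0.3908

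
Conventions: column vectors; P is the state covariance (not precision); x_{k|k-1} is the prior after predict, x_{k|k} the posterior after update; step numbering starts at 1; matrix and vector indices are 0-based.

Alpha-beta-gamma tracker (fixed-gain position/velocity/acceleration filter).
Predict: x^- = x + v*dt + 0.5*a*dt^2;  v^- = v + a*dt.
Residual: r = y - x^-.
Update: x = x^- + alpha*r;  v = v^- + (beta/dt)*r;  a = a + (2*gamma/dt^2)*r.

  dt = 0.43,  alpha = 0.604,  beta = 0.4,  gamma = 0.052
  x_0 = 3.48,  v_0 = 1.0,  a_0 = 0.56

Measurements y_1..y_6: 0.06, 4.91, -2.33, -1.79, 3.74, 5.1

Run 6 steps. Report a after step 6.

a_post = 4.2021

step 1: x_pred=3.9618  r=-3.9018  x^+=1.6051  v^+=-2.3888  a^+=-1.6346
step 2: x_pred=0.4268  r=4.4832  x^+=3.1347  v^+=1.0788  a^+=0.8870
step 3: x_pred=3.6805  r=-6.0105  x^+=0.0502  v^+=-4.1310  a^+=-2.4937
step 4: x_pred=-1.9567  r=0.1667  x^+=-1.8560  v^+=-5.0482  a^+=-2.3999
step 5: x_pred=-4.2486  r=7.9886  x^+=0.5765  v^+=1.3511  a^+=2.0934
step 6: x_pred=1.3510  r=3.7490  x^+=3.6154  v^+=5.7387  a^+=4.2021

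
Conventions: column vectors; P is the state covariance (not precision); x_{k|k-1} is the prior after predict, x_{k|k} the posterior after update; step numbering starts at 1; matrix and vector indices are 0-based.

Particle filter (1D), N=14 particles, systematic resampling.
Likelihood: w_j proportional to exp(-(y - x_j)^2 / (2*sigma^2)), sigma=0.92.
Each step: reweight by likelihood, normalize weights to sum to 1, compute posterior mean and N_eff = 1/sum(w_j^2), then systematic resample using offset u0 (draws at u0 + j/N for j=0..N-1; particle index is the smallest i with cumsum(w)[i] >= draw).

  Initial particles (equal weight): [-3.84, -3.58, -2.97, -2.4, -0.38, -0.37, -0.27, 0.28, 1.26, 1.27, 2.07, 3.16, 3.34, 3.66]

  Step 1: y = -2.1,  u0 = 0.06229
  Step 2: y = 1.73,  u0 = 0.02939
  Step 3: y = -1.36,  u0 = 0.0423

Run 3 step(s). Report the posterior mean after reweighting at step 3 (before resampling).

post_mean = -0.1158

step 1: w=[0.0656, 0.1075, 0.2508, 0.3719, 0.0683, 0.0669, 0.0542, 0.0138, 0.0005, 0.0005, 0.0000, 0.0000, 0.0000, 0.0000]  mean=-2.3342  Neff=4.3611  idx=[0, 1, 2, 2, 2, 2, 3, 3, 3, 3, 3, 4, 5, 7]
step 2: w=[0.0000, 0.0000, 0.0000, 0.0000, 0.0000, 0.0000, 0.0001, 0.0001, 0.0001, 0.0001, 0.0001, 0.1657, 0.1699, 0.6639]  mean=0.0589  Neff=2.0116  idx=[11, 11, 12, 12, 12, 13, 13, 13, 13, 13, 13, 13, 13, 13]
step 3: w=[0.1219, 0.1219, 0.1205, 0.1205, 0.1205, 0.0439, 0.0439, 0.0439, 0.0439, 0.0439, 0.0439, 0.0439, 0.0439, 0.0439]  mean=-0.1158  Neff=11.0426  idx=[0, 0, 1, 2, 2, 3, 3, 4, 5, 6, 8, 10, 11, 13]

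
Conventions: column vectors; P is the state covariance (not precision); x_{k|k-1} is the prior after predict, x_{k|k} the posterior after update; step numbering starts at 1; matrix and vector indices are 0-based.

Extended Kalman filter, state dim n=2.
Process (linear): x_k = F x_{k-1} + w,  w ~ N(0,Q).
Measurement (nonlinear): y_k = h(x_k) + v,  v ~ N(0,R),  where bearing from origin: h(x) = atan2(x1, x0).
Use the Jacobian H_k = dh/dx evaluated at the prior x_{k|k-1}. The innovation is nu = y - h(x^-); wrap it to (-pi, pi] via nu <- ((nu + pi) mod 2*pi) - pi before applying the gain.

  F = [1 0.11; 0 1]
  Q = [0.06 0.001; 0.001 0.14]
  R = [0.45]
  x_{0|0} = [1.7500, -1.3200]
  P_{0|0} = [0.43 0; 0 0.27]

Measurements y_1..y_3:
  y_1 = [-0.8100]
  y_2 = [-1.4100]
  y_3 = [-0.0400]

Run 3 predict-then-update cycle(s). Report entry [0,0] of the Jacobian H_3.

H_jac[0,0] = 0.4425

step 1: x^-=[1.6048, -1.3200]  P^-=[0.4933 0.0307; 0.0307 0.4100]  H_jac=[0.3057 0.3717]  S=[0.5597]  K=[0.2898; 0.2890]  nu=[-0.1217]  x^+=[1.5695, -1.3552]  P^+=[0.4463 -0.0162; -0.0162 0.3632]
step 2: x^-=[1.4205, -1.3552]  P^-=[0.5071 0.0248; 0.0248 0.5032]  H_jac=[0.3516 0.3686]  S=[0.5875]  K=[0.3190; 0.3305]  nu=[-0.6481]  x^+=[1.2137, -1.5694]  P^+=[0.4473 -0.0372; -0.0372 0.4391]
step 3: x^-=[1.0411, -1.5694]  P^-=[0.5044 0.0121; 0.0121 0.5791]  H_jac=[0.4425 0.2935]  S=[0.6018]  K=[0.3768; 0.2913]  nu=[0.9451]  x^+=[1.3972, -1.2941]  P^+=[0.4190 -0.0539; -0.0539 0.5280]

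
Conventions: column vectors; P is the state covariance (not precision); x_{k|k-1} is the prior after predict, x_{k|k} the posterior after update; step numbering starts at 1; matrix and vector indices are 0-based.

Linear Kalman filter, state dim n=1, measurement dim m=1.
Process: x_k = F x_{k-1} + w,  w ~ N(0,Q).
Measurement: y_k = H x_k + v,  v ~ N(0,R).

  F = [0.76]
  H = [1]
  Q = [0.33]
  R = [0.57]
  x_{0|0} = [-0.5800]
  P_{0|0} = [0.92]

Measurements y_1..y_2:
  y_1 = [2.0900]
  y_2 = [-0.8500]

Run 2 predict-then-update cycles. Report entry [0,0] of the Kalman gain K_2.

step 1: x^-=[-0.4408]  P^-=[0.8614]  S=[1.4314]  K=[0.6018]  nu=[2.5308]  x^+=[1.0822]  P^+=[0.3430]
step 2: x^-=[0.8225]  P^-=[0.5281]  S=[1.0981]  K=[0.4809]  nu=[-1.6725]  x^+=[0.0181]  P^+=[0.2741]

K[0,0] = 0.4809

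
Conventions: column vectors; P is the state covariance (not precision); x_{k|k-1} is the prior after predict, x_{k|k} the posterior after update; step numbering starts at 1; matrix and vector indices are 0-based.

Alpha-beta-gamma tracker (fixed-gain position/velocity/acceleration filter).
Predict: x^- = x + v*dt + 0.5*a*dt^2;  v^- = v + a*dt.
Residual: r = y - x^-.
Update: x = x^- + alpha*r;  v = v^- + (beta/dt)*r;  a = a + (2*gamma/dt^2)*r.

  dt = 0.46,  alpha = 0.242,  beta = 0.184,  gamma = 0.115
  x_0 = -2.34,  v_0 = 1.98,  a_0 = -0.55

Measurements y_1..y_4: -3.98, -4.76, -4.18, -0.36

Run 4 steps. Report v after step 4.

step 1: x_pred=-1.4874  r=-2.4926  x^+=-2.0906  v^+=0.7300  a^+=-3.2594
step 2: x_pred=-2.0997  r=-2.6603  x^+=-2.7435  v^+=-1.8335  a^+=-6.1510
step 3: x_pred=-4.2376  r=0.0576  x^+=-4.2237  v^+=-4.6399  a^+=-6.0884
step 4: x_pred=-7.0022  r=6.6422  x^+=-5.3948  v^+=-4.7837  a^+=1.1314

v_post = -4.7837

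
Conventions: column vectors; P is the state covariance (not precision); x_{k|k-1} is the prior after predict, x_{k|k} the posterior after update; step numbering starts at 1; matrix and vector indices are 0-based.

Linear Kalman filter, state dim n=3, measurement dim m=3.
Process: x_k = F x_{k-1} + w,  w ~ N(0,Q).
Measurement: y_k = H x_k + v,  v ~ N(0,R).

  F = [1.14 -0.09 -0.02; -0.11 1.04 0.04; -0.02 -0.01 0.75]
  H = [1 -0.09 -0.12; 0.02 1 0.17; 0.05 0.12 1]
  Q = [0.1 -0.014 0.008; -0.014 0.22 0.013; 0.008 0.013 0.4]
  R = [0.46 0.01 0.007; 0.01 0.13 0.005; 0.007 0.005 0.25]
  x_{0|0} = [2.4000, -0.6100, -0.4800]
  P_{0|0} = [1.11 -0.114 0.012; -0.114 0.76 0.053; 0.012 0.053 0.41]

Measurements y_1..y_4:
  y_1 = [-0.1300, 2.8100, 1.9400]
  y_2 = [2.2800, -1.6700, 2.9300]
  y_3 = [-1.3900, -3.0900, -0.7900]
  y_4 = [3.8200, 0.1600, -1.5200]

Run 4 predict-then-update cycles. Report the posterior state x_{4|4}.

step 1: x^-=[2.8005, -0.9176, -0.4019]  P^-=[1.5719 -0.3617 -0.0150; -0.3617 1.0865 0.0624; -0.0150 0.0624 0.6299]  S=[2.1198 -0.4412 -0.0649; -0.4412 1.2420 0.2883; -0.0649 0.2883 0.9087]  K=[0.7564 -0.0183 0.0821; -0.0389 0.8849 -0.0913; -0.0320 -0.0402 0.7112]  nu=[-3.0613, 3.7399, 2.3120]  x^+=[0.6062, 2.2999, 1.1897]  P^+=[0.3491 -0.0029 0.0086; -0.0029 0.1198 -0.0329; 0.0086 -0.0329 0.1809]
step 2: x^-=[0.4602, 2.3728, 0.8572]  P^-=[0.5548 -0.0713 0.0070; -0.0713 0.3520 -0.0084; 0.0070 -0.0084 0.5021]  S=[1.0359 -0.0897 -0.0297; -0.0897 0.4911 0.1211; -0.0297 0.1211 0.7564]  K=[0.5396 -0.0369 0.0617; -0.0381 0.7230 -0.0772; -0.0327 -0.0125 0.6637]  nu=[2.1362, -4.1977, 1.7651]  x^+=[1.8766, -0.8799, 2.0114]  P^+=[0.2487 -0.0053 0.0072; -0.0053 0.0980 -0.0274; 0.0072 -0.0274 0.1686]
step 3: x^-=[2.1783, -1.0410, 1.4798]  P^-=[0.4247 -0.0598 0.0080; -0.0598 0.3281 -0.0043; 0.0080 -0.0043 0.4951]  S=[0.9032 -0.0789 -0.0333; -0.0789 0.4688 0.1217; -0.0333 0.1217 0.7500]  K=[0.4735 -0.0417 0.0571; -0.0392 0.7084 -0.0739; -0.0328 -0.0060 0.6596]  nu=[-3.4844, -2.3441, -2.2538]  x^+=[0.4972, -2.3986, 0.1215]  P^+=[0.2181 -0.0060 0.0072; -0.0060 0.0959 -0.0264; 0.0072 -0.0264 0.1674]
step 4: x^-=[0.7802, -2.5444, 0.1052]  P^-=[0.3851 -0.0566 0.0086; -0.0566 0.3258 -0.0036; 0.0086 -0.0036 0.4945]  S=[0.8630 -0.0763 -0.0342; -0.0763 0.4668 0.1222; -0.0342 0.1222 0.7494]  K=[0.4494 -0.0428 0.0556; -0.0395 0.7069 -0.0734; -0.0327 -0.0051 0.6591]  nu=[2.8234, 2.6709, -1.3589]  x^+=[1.8594, -0.6680, -0.8964]  P^+=[0.2070 -0.0062 0.0072; -0.0062 0.0957 -0.0263; 0.0072 -0.0263 0.1673]

x_post = [1.8594, -0.6680, -0.8964]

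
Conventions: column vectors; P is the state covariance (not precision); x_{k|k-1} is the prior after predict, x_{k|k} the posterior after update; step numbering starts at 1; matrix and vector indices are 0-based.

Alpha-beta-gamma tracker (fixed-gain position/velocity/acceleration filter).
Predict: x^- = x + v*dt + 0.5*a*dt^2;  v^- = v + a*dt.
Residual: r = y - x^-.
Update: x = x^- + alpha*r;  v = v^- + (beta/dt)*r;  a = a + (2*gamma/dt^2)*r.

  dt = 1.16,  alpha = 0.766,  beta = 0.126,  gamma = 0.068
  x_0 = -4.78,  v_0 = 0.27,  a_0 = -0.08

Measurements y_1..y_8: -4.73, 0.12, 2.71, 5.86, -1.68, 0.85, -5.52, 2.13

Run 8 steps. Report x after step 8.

step 1: x_pred=-4.5206  r=-0.2094  x^+=-4.6810  v^+=0.1545  a^+=-0.1012
step 2: x_pred=-4.5699  r=4.6899  x^+=-0.9774  v^+=0.5465  a^+=0.3728
step 3: x_pred=-0.0926  r=2.8026  x^+=2.0542  v^+=1.2835  a^+=0.6561
step 4: x_pred=3.9844  r=1.8756  x^+=5.4211  v^+=2.2483  a^+=0.8457
step 5: x_pred=8.5981  r=-10.2781  x^+=0.7251  v^+=2.1128  a^+=-0.1931
step 6: x_pred=3.0460  r=-2.1960  x^+=1.3639  v^+=1.6503  a^+=-0.4151
step 7: x_pred=2.9989  r=-8.5189  x^+=-3.5266  v^+=0.2434  a^+=-1.2761
step 8: x_pred=-4.1027  r=6.2327  x^+=0.6715  v^+=-0.5598  a^+=-0.6461

x_post = 0.6715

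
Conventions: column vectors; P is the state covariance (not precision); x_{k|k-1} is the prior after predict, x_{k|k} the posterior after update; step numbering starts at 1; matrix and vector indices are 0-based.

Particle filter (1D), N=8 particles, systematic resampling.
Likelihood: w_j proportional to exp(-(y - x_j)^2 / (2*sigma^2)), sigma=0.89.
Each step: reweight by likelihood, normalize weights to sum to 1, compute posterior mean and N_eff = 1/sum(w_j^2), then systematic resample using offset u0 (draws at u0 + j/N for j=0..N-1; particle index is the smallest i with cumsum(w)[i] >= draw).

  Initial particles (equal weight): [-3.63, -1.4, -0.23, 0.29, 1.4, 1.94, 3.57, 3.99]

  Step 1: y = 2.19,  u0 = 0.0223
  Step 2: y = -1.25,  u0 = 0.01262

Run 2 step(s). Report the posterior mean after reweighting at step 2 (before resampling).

post_mean = 0.4360

step 1: w=[0.0000, 0.0001, 0.0113, 0.0467, 0.3075, 0.4383, 0.1370, 0.0590]  mean=2.0162  Neff=3.2127  idx=[3, 4, 4, 5, 5, 5, 5, 6]
step 2: w=[0.8809, 0.0468, 0.0468, 0.0064, 0.0064, 0.0064, 0.0064, 0.0000]  mean=0.4360  Neff=1.2812  idx=[0, 0, 0, 0, 0, 0, 0, 1]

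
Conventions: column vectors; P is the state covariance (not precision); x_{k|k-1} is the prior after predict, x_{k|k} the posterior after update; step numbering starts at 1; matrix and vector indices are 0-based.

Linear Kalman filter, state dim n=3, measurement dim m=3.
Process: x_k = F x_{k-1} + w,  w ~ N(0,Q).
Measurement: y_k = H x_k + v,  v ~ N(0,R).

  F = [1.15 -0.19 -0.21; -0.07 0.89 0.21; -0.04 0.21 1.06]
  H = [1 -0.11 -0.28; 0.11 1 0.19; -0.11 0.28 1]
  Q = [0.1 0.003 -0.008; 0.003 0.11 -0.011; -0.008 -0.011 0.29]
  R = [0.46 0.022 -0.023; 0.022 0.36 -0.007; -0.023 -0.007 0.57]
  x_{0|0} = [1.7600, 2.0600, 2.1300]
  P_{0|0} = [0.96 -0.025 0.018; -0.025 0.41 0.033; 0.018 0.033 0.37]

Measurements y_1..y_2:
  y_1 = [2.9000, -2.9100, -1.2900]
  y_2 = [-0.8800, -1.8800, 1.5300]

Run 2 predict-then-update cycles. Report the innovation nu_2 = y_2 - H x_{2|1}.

innov = [-4.3986, -0.9378, 2.7177]

step 1: x^-=[1.1853, 2.1575, 2.6200]  P^-=[1.4056 -0.1887 -0.1431; -0.1887 0.4707 0.1830; -0.1431 0.1830 0.7389]  S=[2.0621 -0.1788 -0.6361; -0.1788 0.8964 0.4432; -0.6361 0.4432 1.5085]  K=[0.7348 0.0466 0.0638; -0.0860 0.5048 0.0379; -0.0173 0.0927 0.4997]  nu=[2.6856, -5.6957, -4.3837]  x^+=[2.6136, -1.1150, -0.1454]  P^+=[0.3532 -0.0183 0.0631; -0.0183 0.1882 -0.0347; 0.0631 -0.0347 0.3012]
step 2: x^-=[3.2480, -1.2058, -0.4928]  P^-=[0.5620 -0.0655 -0.0174; -0.0655 0.2615 0.0537; -0.0174 0.0537 0.6169]  S=[1.1010 -0.0614 -0.3128; -0.0614 0.6559 0.2368; -0.3128 0.2368 1.2521]  K=[0.5375 0.0207 0.0524; -0.0733 0.3911 0.0148; -0.0367 0.0802 0.4819]  nu=[-4.3986, -0.9378, 2.7177]  x^+=[1.0069, -1.2100, 0.9029]  P^+=[0.2587 -0.0193 0.0512; -0.0193 0.1481 -0.0362; 0.0512 -0.0362 0.2907]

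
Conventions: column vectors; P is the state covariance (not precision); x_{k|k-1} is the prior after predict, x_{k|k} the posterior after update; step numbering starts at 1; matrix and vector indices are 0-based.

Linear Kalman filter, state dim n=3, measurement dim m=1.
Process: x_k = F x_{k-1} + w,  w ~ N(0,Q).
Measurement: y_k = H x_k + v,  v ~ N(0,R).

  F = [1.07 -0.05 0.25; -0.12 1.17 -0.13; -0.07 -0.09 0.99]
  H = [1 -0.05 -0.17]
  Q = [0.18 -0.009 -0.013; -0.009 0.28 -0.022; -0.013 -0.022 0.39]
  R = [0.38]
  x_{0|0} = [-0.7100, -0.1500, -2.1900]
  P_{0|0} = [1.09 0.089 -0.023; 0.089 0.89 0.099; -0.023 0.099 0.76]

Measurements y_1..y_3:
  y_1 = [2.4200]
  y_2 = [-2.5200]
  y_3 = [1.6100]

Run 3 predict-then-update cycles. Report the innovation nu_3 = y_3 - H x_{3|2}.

innov = [3.6934]

step 1: x^-=[-1.2997, 0.1944, -2.1049]  P^-=[1.4534 -0.0803 0.0581; -0.0803 1.4710 -0.0923; 0.0581 -0.0923 1.1341]  S=[1.8565]  K=[0.7797; -0.0744; -0.0701]  nu=[3.3716]  x^+=[1.3291, -0.0565, -2.3411]  P^+=[0.3248 0.0274 0.1595; 0.0274 1.4608 -0.1020; 0.1595 -0.1020 1.1250]
step 2: x^-=[0.8397, 0.0788, -2.4056]  P^-=[0.7108 -0.1957 0.4187; -0.1957 2.3316 -0.4567; 0.4187 -0.4567 1.5024]  S=[1.0095]  K=[0.6433; -0.2324; 0.1844]  nu=[-3.7647]  x^+=[-1.5821, 0.9539, -3.0997]  P^+=[0.2930 -0.0448 0.2990; -0.0448 2.2771 -0.4134; 0.2990 -0.4134 1.4681]
step 3: x^-=[-2.5154, 1.7089, -3.0438]  P^-=[0.7880 -0.4580 0.6840; -0.4580 3.5738 -0.9616; 0.6840 -0.9616 1.8805]  S=[1.0282]  K=[0.6756; -0.4603; 0.4011]  nu=[3.6934]  x^+=[-0.0202, 0.0089, -1.5622]  P^+=[0.3187 -0.1383 0.4054; -0.1383 3.3560 -0.7718; 0.4054 -0.7718 1.7150]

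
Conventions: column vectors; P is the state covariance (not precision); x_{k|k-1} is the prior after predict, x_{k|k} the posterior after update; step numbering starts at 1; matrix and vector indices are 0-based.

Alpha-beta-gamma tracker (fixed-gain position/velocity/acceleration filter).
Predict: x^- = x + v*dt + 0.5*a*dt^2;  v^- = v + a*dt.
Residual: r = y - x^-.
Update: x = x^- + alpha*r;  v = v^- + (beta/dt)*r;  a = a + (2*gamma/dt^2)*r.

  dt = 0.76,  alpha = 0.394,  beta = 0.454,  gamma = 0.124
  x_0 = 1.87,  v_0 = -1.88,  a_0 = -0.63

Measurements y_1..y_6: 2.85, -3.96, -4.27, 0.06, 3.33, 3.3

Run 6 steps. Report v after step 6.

v_post = 9.2342

step 1: x_pred=0.2593  r=2.5907  x^+=1.2800  v^+=-0.8112  a^+=0.4824
step 2: x_pred=0.8028  r=-4.7628  x^+=-1.0737  v^+=-3.2897  a^+=-1.5626
step 3: x_pred=-4.0252  r=-0.2448  x^+=-4.1217  v^+=-4.6236  a^+=-1.6677
step 4: x_pred=-8.1172  r=8.1772  x^+=-4.8954  v^+=-1.0062  a^+=1.8433
step 5: x_pred=-5.1278  r=8.4578  x^+=-1.7954  v^+=5.4471  a^+=5.4747
step 6: x_pred=3.9255  r=-0.6255  x^+=3.6790  v^+=9.2342  a^+=5.2062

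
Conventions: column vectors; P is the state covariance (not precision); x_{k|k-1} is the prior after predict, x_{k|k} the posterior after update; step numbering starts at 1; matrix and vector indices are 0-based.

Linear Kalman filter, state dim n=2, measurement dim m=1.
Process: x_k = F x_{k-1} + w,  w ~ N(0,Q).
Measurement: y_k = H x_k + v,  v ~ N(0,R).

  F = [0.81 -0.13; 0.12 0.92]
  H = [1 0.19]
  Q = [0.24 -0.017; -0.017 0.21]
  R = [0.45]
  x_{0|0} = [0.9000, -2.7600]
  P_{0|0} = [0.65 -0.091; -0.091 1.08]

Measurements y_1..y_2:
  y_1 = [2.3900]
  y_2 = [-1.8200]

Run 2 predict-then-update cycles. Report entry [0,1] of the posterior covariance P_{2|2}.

step 1: x^-=[1.0878, -2.4312]  P^-=[0.7039 -0.1494; -0.1494 1.1134]  S=[1.1373]  K=[0.5939; 0.0547]  nu=[1.7641]  x^+=[2.1356, -2.3348]  P^+=[0.3027 -0.1863; -0.1863 1.1100]
step 2: x^-=[2.0334, -1.8917]  P^-=[0.4966 -0.2563; -0.2563 1.1127]  S=[0.8894]  K=[0.5036; -0.0504]  nu=[-3.4939]  x^+=[0.2738, -1.7156]  P^+=[0.2710 -0.2337; -0.2337 1.1105]

P_post[0,1] = -0.2337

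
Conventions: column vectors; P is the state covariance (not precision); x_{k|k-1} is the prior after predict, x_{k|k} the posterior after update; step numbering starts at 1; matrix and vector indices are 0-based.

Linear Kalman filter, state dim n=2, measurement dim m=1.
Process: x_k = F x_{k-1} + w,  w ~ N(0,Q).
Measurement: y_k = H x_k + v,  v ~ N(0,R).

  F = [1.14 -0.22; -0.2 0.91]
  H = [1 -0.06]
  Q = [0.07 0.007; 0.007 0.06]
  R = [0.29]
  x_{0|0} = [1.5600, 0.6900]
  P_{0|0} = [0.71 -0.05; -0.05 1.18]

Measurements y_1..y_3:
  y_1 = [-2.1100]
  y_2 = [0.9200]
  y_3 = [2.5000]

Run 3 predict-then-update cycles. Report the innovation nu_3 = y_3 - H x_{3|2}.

step 1: x^-=[1.6266, 0.3159]  P^-=[1.0749 -0.4452; -0.4452 1.0838]  S=[1.4222]  K=[0.7746; -0.3587]  nu=[-3.7176]  x^+=[-1.2530, 1.6496]  P^+=[0.2216 -0.0500; -0.0500 0.9007]
step 2: x^-=[-1.7913, 1.7517]  P^-=[0.4267 -0.2779; -0.2779 0.8330]  S=[0.7530]  K=[0.5888; -0.4354]  nu=[2.8164]  x^+=[-0.1331, 0.5254]  P^+=[0.1657 -0.0849; -0.0849 0.6902]
step 3: x^-=[-0.2673, 0.5047]  P^-=[0.3613 -0.2607; -0.2607 0.6691]  S=[0.6849]  K=[0.5503; -0.4392]  nu=[2.7976]  x^+=[1.2721, -0.7241]  P^+=[0.1539 -0.0952; -0.0952 0.5369]

innov = [2.7976]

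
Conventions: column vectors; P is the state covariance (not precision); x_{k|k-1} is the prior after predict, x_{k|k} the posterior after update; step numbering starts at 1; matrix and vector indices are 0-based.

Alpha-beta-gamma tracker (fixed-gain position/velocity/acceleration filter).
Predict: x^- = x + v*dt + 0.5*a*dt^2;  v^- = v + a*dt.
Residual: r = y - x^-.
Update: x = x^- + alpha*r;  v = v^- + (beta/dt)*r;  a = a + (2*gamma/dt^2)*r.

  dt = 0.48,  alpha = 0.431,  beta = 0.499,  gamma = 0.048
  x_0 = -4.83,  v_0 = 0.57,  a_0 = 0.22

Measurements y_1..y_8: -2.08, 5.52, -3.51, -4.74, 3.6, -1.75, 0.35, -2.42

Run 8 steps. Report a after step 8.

step 1: x_pred=-4.5311  r=2.4511  x^+=-3.4747  v^+=3.2237  a^+=1.2413
step 2: x_pred=-1.7843  r=7.3043  x^+=1.3639  v^+=11.4129  a^+=4.2847
step 3: x_pred=7.3357  r=-10.8457  x^+=2.6612  v^+=2.1946  a^+=-0.2343
step 4: x_pred=3.6876  r=-8.4276  x^+=0.0553  v^+=-6.6790  a^+=-3.7458
step 5: x_pred=-3.5821  r=7.1821  x^+=-0.4866  v^+=-1.0106  a^+=-0.7532
step 6: x_pred=-1.0585  r=-0.6915  x^+=-1.3565  v^+=-2.0910  a^+=-1.0414
step 7: x_pred=-2.4802  r=2.8302  x^+=-1.2604  v^+=0.3513  a^+=0.1379
step 8: x_pred=-1.0758  r=-1.3442  x^+=-1.6552  v^+=-0.9798  a^+=-0.4222

a_post = -0.4222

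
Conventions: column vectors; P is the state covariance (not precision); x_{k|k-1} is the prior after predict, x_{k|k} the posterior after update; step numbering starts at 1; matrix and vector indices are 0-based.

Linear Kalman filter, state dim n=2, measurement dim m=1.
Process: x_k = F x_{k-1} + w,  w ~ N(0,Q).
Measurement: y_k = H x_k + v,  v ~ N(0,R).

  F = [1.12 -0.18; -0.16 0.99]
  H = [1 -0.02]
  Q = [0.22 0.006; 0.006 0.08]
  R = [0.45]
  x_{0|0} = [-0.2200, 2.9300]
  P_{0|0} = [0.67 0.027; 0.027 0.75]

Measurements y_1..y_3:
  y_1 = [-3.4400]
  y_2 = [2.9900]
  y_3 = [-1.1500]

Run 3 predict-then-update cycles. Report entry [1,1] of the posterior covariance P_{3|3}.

step 1: x^-=[-0.7738, 2.9359]  P^-=[1.0739 -0.2170; -0.2170 0.8237]  S=[1.5329]  K=[0.7034; -0.1523]  nu=[-2.6075]  x^+=[-2.6079, 3.3330]  P^+=[0.3155 -0.0528; -0.0528 0.7881]
step 2: x^-=[-3.5208, 3.7170]  P^-=[0.6625 -0.2510; -0.2510 0.8772]  S=[1.1229]  K=[0.5945; -0.2392]  nu=[6.5851]  x^+=[0.3939, 2.1421]  P^+=[0.2657 -0.0914; -0.0914 0.8130]
step 3: x^-=[0.0556, 2.0576]  P^-=[0.6165 -0.2904; -0.2904 0.9126]  S=[1.0784]  K=[0.5770; -0.2862]  nu=[-1.1645]  x^+=[-0.6163, 2.3909]  P^+=[0.2574 -0.1123; -0.1123 0.8242]

P_post[1,1] = 0.8242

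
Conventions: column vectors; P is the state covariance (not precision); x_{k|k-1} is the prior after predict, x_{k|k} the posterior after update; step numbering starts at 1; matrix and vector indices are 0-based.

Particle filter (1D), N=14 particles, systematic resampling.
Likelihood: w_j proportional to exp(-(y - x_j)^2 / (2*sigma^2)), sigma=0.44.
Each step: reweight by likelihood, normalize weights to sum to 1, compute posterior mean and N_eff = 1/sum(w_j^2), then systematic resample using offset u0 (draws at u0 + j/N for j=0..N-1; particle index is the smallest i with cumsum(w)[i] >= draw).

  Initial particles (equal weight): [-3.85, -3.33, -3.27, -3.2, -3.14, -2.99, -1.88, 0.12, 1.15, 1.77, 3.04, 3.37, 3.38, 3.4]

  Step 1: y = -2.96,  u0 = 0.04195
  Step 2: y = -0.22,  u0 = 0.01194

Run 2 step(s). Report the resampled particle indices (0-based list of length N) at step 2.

resampled_idx = [4, 9, 11, 11, 11, 11, 12, 12, 12, 12, 13, 13, 13, 13]

step 1: w=[0.0291, 0.1581, 0.1757, 0.1941, 0.2071, 0.2247, 0.0111, 0.0000, 0.0000, 0.0000, 0.0000, 0.0000, 0.0000, 0.0000]  mean=-3.1776  Neff=5.3211  idx=[1, 1, 1, 2, 2, 3, 3, 3, 4, 4, 4, 5, 5, 5]
step 2: w=[0.0016, 0.0016, 0.0016, 0.0042, 0.0042, 0.0126, 0.0126, 0.0126, 0.0314, 0.0314, 0.0314, 0.2849, 0.2849, 0.2849]  mean=-3.0161  Neff=4.0500  idx=[4, 9, 11, 11, 11, 11, 12, 12, 12, 12, 13, 13, 13, 13]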